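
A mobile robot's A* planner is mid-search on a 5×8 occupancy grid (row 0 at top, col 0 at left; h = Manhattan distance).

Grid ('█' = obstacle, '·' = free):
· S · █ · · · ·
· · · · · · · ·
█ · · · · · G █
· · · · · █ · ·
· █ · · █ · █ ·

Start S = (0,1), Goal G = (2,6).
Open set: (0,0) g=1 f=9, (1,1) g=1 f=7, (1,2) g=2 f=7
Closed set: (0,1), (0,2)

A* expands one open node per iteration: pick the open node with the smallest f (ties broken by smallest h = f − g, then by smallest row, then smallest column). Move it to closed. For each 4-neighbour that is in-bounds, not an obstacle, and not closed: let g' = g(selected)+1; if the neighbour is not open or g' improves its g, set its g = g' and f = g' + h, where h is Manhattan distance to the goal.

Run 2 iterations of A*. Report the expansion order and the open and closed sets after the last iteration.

step 1: expand (1,2) (f=7, h=5) → closed; open now [(0,0) g=1 f=9, (1,1) g=1 f=7, (1,3) g=3 f=7, (2,2) g=3 f=7]
step 2: expand (1,3) (f=7, h=4) → closed; open now [(0,0) g=1 f=9, (1,1) g=1 f=7, (1,4) g=4 f=7, (2,2) g=3 f=7, (2,3) g=4 f=7]

order=[(1,2) → (1,3)]; open=[(0,0) g=1 f=9, (1,1) g=1 f=7, (1,4) g=4 f=7, (2,2) g=3 f=7, (2,3) g=4 f=7]; closed=[(0,1), (0,2), (1,2), (1,3)]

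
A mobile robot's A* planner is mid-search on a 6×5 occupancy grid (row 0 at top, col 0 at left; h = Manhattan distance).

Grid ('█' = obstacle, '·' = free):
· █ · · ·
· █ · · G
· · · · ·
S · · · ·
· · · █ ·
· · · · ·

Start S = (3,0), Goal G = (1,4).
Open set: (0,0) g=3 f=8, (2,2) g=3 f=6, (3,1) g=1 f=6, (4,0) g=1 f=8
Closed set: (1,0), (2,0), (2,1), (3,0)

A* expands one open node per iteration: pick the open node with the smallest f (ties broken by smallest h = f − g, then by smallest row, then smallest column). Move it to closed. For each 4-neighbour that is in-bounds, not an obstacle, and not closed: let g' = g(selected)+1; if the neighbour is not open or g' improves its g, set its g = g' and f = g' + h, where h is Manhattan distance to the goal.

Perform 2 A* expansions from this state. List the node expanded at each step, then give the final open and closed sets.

order=[(2,2) → (1,2)]; open=[(0,0) g=3 f=8, (0,2) g=5 f=8, (1,3) g=5 f=6, (2,3) g=4 f=6, (3,1) g=1 f=6, (3,2) g=4 f=8, (4,0) g=1 f=8]; closed=[(1,0), (1,2), (2,0), (2,1), (2,2), (3,0)]

step 1: expand (2,2) (f=6, h=3) → closed; open now [(0,0) g=3 f=8, (1,2) g=4 f=6, (2,3) g=4 f=6, (3,1) g=1 f=6, (3,2) g=4 f=8, (4,0) g=1 f=8]
step 2: expand (1,2) (f=6, h=2) → closed; open now [(0,0) g=3 f=8, (0,2) g=5 f=8, (1,3) g=5 f=6, (2,3) g=4 f=6, (3,1) g=1 f=6, (3,2) g=4 f=8, (4,0) g=1 f=8]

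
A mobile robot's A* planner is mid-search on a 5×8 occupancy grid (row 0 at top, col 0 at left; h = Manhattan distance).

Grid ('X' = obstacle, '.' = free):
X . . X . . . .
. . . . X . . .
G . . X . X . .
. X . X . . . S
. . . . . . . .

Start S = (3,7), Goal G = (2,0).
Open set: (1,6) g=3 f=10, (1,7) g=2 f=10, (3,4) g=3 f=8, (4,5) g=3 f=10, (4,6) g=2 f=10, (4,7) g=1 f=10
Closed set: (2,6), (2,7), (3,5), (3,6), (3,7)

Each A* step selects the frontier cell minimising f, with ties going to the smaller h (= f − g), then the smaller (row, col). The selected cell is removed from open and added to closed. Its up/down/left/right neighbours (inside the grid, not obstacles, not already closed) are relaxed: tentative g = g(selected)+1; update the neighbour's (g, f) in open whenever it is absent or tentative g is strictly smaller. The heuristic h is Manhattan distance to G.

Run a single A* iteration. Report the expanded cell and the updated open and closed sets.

step 1: expand (3,4) (f=8, h=5) → closed; open now [(1,6) g=3 f=10, (1,7) g=2 f=10, (2,4) g=4 f=8, (4,4) g=4 f=10, (4,5) g=3 f=10, (4,6) g=2 f=10, (4,7) g=1 f=10]

expanded=(3,4); open=[(1,6) g=3 f=10, (1,7) g=2 f=10, (2,4) g=4 f=8, (4,4) g=4 f=10, (4,5) g=3 f=10, (4,6) g=2 f=10, (4,7) g=1 f=10]; closed=[(2,6), (2,7), (3,4), (3,5), (3,6), (3,7)]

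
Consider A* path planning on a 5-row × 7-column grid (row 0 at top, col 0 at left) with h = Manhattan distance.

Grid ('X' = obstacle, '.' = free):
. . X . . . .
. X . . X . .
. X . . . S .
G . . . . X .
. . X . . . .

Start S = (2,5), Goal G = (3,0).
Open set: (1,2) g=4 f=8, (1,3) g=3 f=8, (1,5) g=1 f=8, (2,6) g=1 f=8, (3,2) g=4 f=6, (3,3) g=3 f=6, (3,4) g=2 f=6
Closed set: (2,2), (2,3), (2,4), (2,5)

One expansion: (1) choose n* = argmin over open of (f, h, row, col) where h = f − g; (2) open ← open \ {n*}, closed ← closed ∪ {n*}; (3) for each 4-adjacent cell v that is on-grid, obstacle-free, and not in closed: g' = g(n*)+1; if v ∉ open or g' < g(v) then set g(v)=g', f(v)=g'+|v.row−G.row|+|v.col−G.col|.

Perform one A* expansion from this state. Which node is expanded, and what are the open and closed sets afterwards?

expanded=(3,2); open=[(1,2) g=4 f=8, (1,3) g=3 f=8, (1,5) g=1 f=8, (2,6) g=1 f=8, (3,1) g=5 f=6, (3,3) g=3 f=6, (3,4) g=2 f=6]; closed=[(2,2), (2,3), (2,4), (2,5), (3,2)]

step 1: expand (3,2) (f=6, h=2) → closed; open now [(1,2) g=4 f=8, (1,3) g=3 f=8, (1,5) g=1 f=8, (2,6) g=1 f=8, (3,1) g=5 f=6, (3,3) g=3 f=6, (3,4) g=2 f=6]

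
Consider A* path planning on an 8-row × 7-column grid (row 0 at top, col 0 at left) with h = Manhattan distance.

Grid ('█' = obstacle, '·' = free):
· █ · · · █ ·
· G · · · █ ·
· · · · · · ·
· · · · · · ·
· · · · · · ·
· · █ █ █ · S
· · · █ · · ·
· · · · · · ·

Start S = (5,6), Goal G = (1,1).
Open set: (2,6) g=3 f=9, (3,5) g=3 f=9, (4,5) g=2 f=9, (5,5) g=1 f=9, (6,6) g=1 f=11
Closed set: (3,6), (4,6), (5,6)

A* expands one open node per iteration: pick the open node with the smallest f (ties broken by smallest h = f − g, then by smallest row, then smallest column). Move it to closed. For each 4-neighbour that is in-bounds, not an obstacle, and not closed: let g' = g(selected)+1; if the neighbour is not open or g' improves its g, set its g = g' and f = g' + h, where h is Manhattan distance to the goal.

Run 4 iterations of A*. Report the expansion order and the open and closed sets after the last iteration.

step 1: expand (2,6) (f=9, h=6) → closed; open now [(1,6) g=4 f=9, (2,5) g=4 f=9, (3,5) g=3 f=9, (4,5) g=2 f=9, (5,5) g=1 f=9, (6,6) g=1 f=11]
step 2: expand (1,6) (f=9, h=5) → closed; open now [(0,6) g=5 f=11, (2,5) g=4 f=9, (3,5) g=3 f=9, (4,5) g=2 f=9, (5,5) g=1 f=9, (6,6) g=1 f=11]
step 3: expand (2,5) (f=9, h=5) → closed; open now [(0,6) g=5 f=11, (2,4) g=5 f=9, (3,5) g=3 f=9, (4,5) g=2 f=9, (5,5) g=1 f=9, (6,6) g=1 f=11]
step 4: expand (2,4) (f=9, h=4) → closed; open now [(0,6) g=5 f=11, (1,4) g=6 f=9, (2,3) g=6 f=9, (3,4) g=6 f=11, (3,5) g=3 f=9, (4,5) g=2 f=9, (5,5) g=1 f=9, (6,6) g=1 f=11]

order=[(2,6) → (1,6) → (2,5) → (2,4)]; open=[(0,6) g=5 f=11, (1,4) g=6 f=9, (2,3) g=6 f=9, (3,4) g=6 f=11, (3,5) g=3 f=9, (4,5) g=2 f=9, (5,5) g=1 f=9, (6,6) g=1 f=11]; closed=[(1,6), (2,4), (2,5), (2,6), (3,6), (4,6), (5,6)]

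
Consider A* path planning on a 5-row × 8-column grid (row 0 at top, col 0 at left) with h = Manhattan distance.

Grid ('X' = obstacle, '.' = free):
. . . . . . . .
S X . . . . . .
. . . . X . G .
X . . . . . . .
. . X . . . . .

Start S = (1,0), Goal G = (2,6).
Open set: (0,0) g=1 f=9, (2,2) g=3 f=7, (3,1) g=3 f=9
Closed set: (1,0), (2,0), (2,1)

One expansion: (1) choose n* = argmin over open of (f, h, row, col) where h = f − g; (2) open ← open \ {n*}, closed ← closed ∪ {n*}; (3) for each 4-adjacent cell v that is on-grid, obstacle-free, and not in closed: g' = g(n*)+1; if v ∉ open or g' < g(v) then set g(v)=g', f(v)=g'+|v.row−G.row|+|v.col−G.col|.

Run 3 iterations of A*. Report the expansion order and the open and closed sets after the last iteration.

step 1: expand (2,2) (f=7, h=4) → closed; open now [(0,0) g=1 f=9, (1,2) g=4 f=9, (2,3) g=4 f=7, (3,1) g=3 f=9, (3,2) g=4 f=9]
step 2: expand (2,3) (f=7, h=3) → closed; open now [(0,0) g=1 f=9, (1,2) g=4 f=9, (1,3) g=5 f=9, (3,1) g=3 f=9, (3,2) g=4 f=9, (3,3) g=5 f=9]
step 3: expand (1,3) (f=9, h=4) → closed; open now [(0,0) g=1 f=9, (0,3) g=6 f=11, (1,2) g=4 f=9, (1,4) g=6 f=9, (3,1) g=3 f=9, (3,2) g=4 f=9, (3,3) g=5 f=9]

order=[(2,2) → (2,3) → (1,3)]; open=[(0,0) g=1 f=9, (0,3) g=6 f=11, (1,2) g=4 f=9, (1,4) g=6 f=9, (3,1) g=3 f=9, (3,2) g=4 f=9, (3,3) g=5 f=9]; closed=[(1,0), (1,3), (2,0), (2,1), (2,2), (2,3)]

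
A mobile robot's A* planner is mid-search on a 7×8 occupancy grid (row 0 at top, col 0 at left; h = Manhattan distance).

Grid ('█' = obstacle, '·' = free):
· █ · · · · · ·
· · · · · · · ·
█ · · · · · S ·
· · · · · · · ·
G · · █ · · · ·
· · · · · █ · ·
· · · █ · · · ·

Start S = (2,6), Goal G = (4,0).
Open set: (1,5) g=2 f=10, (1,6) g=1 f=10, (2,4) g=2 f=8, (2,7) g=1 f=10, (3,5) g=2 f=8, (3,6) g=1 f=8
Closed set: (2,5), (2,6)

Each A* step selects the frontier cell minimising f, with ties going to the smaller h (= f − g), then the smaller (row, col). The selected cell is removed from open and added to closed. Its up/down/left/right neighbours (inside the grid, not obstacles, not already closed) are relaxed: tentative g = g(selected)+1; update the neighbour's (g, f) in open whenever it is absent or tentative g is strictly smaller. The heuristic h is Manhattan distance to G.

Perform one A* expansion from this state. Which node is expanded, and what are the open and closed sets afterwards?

expanded=(2,4); open=[(1,4) g=3 f=10, (1,5) g=2 f=10, (1,6) g=1 f=10, (2,3) g=3 f=8, (2,7) g=1 f=10, (3,4) g=3 f=8, (3,5) g=2 f=8, (3,6) g=1 f=8]; closed=[(2,4), (2,5), (2,6)]

step 1: expand (2,4) (f=8, h=6) → closed; open now [(1,4) g=3 f=10, (1,5) g=2 f=10, (1,6) g=1 f=10, (2,3) g=3 f=8, (2,7) g=1 f=10, (3,4) g=3 f=8, (3,5) g=2 f=8, (3,6) g=1 f=8]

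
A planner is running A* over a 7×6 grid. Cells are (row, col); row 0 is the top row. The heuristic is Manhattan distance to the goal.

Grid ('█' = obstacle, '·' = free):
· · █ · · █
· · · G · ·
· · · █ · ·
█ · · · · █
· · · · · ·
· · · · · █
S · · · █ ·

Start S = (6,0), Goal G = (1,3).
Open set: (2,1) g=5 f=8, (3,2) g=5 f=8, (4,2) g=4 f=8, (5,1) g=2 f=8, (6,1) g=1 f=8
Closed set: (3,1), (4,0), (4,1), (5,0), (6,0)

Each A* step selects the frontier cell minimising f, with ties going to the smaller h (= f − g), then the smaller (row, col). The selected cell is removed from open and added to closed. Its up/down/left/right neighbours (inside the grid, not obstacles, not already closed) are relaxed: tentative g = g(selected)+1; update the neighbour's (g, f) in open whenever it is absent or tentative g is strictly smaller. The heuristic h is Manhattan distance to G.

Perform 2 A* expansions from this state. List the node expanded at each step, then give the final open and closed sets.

order=[(2,1) → (1,1)]; open=[(0,1) g=7 f=10, (1,0) g=7 f=10, (1,2) g=7 f=8, (2,0) g=6 f=10, (2,2) g=6 f=8, (3,2) g=5 f=8, (4,2) g=4 f=8, (5,1) g=2 f=8, (6,1) g=1 f=8]; closed=[(1,1), (2,1), (3,1), (4,0), (4,1), (5,0), (6,0)]

step 1: expand (2,1) (f=8, h=3) → closed; open now [(1,1) g=6 f=8, (2,0) g=6 f=10, (2,2) g=6 f=8, (3,2) g=5 f=8, (4,2) g=4 f=8, (5,1) g=2 f=8, (6,1) g=1 f=8]
step 2: expand (1,1) (f=8, h=2) → closed; open now [(0,1) g=7 f=10, (1,0) g=7 f=10, (1,2) g=7 f=8, (2,0) g=6 f=10, (2,2) g=6 f=8, (3,2) g=5 f=8, (4,2) g=4 f=8, (5,1) g=2 f=8, (6,1) g=1 f=8]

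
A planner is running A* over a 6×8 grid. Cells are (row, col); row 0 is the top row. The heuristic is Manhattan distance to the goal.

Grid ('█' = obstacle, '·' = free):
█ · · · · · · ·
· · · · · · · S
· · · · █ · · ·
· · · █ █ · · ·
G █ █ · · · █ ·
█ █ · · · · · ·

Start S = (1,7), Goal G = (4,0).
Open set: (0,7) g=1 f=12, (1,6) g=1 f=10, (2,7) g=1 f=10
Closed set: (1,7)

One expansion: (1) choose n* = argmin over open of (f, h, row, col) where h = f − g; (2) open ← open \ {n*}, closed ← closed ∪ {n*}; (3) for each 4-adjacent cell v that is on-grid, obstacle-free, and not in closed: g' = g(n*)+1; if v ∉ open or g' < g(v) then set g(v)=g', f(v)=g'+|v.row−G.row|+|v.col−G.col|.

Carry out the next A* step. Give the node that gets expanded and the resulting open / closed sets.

step 1: expand (1,6) (f=10, h=9) → closed; open now [(0,6) g=2 f=12, (0,7) g=1 f=12, (1,5) g=2 f=10, (2,6) g=2 f=10, (2,7) g=1 f=10]

expanded=(1,6); open=[(0,6) g=2 f=12, (0,7) g=1 f=12, (1,5) g=2 f=10, (2,6) g=2 f=10, (2,7) g=1 f=10]; closed=[(1,6), (1,7)]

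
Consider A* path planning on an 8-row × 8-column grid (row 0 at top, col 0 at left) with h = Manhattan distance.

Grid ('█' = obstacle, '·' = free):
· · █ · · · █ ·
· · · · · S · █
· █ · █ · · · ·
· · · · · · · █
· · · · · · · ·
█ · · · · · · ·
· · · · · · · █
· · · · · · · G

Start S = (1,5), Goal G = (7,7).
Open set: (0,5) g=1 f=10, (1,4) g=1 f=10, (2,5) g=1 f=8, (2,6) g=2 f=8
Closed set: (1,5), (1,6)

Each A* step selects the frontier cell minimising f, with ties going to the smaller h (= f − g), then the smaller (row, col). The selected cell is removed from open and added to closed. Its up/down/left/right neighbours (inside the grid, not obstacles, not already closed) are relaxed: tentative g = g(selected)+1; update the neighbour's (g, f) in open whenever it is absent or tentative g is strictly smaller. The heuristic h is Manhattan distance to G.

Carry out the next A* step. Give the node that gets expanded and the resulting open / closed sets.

step 1: expand (2,6) (f=8, h=6) → closed; open now [(0,5) g=1 f=10, (1,4) g=1 f=10, (2,5) g=1 f=8, (2,7) g=3 f=8, (3,6) g=3 f=8]

expanded=(2,6); open=[(0,5) g=1 f=10, (1,4) g=1 f=10, (2,5) g=1 f=8, (2,7) g=3 f=8, (3,6) g=3 f=8]; closed=[(1,5), (1,6), (2,6)]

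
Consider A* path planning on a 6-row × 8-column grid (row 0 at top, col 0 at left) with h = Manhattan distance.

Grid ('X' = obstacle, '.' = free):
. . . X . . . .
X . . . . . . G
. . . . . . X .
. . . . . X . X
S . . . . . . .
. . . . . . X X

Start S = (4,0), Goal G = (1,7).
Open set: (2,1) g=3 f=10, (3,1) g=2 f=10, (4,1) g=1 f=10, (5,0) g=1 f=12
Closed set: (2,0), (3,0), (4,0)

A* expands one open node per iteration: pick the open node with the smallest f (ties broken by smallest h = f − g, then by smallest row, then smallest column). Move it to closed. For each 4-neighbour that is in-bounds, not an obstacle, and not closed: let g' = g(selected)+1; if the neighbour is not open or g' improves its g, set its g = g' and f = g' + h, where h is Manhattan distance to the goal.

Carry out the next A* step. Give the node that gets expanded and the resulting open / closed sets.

step 1: expand (2,1) (f=10, h=7) → closed; open now [(1,1) g=4 f=10, (2,2) g=4 f=10, (3,1) g=2 f=10, (4,1) g=1 f=10, (5,0) g=1 f=12]

expanded=(2,1); open=[(1,1) g=4 f=10, (2,2) g=4 f=10, (3,1) g=2 f=10, (4,1) g=1 f=10, (5,0) g=1 f=12]; closed=[(2,0), (2,1), (3,0), (4,0)]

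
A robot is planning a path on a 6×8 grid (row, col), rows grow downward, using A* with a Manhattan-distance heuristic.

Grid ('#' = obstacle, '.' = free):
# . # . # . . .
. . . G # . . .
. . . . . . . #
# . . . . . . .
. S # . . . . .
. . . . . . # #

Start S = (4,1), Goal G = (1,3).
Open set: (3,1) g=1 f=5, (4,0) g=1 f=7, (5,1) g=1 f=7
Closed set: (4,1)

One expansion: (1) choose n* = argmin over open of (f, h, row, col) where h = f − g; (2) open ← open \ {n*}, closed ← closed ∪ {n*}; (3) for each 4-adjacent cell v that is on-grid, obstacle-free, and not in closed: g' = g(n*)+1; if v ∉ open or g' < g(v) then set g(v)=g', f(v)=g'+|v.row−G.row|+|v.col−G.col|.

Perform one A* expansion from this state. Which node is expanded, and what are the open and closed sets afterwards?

step 1: expand (3,1) (f=5, h=4) → closed; open now [(2,1) g=2 f=5, (3,2) g=2 f=5, (4,0) g=1 f=7, (5,1) g=1 f=7]

expanded=(3,1); open=[(2,1) g=2 f=5, (3,2) g=2 f=5, (4,0) g=1 f=7, (5,1) g=1 f=7]; closed=[(3,1), (4,1)]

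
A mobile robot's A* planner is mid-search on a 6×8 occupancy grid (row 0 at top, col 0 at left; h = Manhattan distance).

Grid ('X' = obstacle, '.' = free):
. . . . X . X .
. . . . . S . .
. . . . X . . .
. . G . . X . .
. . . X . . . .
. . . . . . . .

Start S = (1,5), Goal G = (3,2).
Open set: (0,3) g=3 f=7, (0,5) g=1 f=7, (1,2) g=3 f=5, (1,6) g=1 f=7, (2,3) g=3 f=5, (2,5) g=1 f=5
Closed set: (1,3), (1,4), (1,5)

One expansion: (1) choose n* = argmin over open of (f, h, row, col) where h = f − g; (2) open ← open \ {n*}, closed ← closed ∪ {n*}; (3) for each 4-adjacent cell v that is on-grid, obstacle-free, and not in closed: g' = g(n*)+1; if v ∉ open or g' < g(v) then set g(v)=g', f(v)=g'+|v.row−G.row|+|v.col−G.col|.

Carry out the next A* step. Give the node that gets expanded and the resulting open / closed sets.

expanded=(1,2); open=[(0,2) g=4 f=7, (0,3) g=3 f=7, (0,5) g=1 f=7, (1,1) g=4 f=7, (1,6) g=1 f=7, (2,2) g=4 f=5, (2,3) g=3 f=5, (2,5) g=1 f=5]; closed=[(1,2), (1,3), (1,4), (1,5)]

step 1: expand (1,2) (f=5, h=2) → closed; open now [(0,2) g=4 f=7, (0,3) g=3 f=7, (0,5) g=1 f=7, (1,1) g=4 f=7, (1,6) g=1 f=7, (2,2) g=4 f=5, (2,3) g=3 f=5, (2,5) g=1 f=5]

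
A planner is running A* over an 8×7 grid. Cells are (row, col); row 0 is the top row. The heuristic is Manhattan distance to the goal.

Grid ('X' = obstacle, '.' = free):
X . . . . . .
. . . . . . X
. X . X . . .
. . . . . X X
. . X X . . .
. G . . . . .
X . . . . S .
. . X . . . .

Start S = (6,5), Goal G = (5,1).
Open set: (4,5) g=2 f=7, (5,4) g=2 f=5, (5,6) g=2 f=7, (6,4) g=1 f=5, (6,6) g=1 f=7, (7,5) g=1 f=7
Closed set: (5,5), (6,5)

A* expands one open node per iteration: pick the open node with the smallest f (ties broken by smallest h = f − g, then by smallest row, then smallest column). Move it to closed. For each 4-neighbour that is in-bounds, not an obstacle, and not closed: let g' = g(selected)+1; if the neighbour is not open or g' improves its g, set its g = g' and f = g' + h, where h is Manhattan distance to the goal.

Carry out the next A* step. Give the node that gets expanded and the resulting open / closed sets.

expanded=(5,4); open=[(4,4) g=3 f=7, (4,5) g=2 f=7, (5,3) g=3 f=5, (5,6) g=2 f=7, (6,4) g=1 f=5, (6,6) g=1 f=7, (7,5) g=1 f=7]; closed=[(5,4), (5,5), (6,5)]

step 1: expand (5,4) (f=5, h=3) → closed; open now [(4,4) g=3 f=7, (4,5) g=2 f=7, (5,3) g=3 f=5, (5,6) g=2 f=7, (6,4) g=1 f=5, (6,6) g=1 f=7, (7,5) g=1 f=7]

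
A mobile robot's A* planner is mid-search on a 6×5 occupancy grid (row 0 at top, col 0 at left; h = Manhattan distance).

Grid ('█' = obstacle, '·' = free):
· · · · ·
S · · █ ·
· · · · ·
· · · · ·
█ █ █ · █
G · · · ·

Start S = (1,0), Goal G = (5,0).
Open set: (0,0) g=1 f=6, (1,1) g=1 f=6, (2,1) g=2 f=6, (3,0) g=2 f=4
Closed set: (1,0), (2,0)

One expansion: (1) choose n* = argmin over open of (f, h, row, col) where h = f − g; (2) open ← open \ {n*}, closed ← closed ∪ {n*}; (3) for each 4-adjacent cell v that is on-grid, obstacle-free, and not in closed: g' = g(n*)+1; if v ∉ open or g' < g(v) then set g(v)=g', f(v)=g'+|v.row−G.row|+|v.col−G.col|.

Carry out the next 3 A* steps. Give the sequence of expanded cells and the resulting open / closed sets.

order=[(3,0) → (3,1) → (2,1)]; open=[(0,0) g=1 f=6, (1,1) g=1 f=6, (2,2) g=3 f=8, (3,2) g=4 f=8]; closed=[(1,0), (2,0), (2,1), (3,0), (3,1)]

step 1: expand (3,0) (f=4, h=2) → closed; open now [(0,0) g=1 f=6, (1,1) g=1 f=6, (2,1) g=2 f=6, (3,1) g=3 f=6]
step 2: expand (3,1) (f=6, h=3) → closed; open now [(0,0) g=1 f=6, (1,1) g=1 f=6, (2,1) g=2 f=6, (3,2) g=4 f=8]
step 3: expand (2,1) (f=6, h=4) → closed; open now [(0,0) g=1 f=6, (1,1) g=1 f=6, (2,2) g=3 f=8, (3,2) g=4 f=8]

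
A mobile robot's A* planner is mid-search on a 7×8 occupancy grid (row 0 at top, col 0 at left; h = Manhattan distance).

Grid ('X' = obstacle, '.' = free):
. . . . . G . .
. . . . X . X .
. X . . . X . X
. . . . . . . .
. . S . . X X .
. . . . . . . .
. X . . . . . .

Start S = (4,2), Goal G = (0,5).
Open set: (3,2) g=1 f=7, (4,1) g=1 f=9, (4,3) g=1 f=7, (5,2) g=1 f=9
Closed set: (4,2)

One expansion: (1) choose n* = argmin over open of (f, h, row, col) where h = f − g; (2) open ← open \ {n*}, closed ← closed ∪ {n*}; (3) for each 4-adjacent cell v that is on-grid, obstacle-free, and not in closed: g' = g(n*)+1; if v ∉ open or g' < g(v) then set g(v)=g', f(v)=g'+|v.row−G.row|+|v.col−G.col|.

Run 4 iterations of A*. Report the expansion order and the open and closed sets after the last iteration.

order=[(3,2) → (2,2) → (1,2) → (0,2)]; open=[(0,1) g=5 f=9, (0,3) g=5 f=7, (1,1) g=4 f=9, (1,3) g=4 f=7, (2,3) g=3 f=7, (3,1) g=2 f=9, (3,3) g=2 f=7, (4,1) g=1 f=9, (4,3) g=1 f=7, (5,2) g=1 f=9]; closed=[(0,2), (1,2), (2,2), (3,2), (4,2)]

step 1: expand (3,2) (f=7, h=6) → closed; open now [(2,2) g=2 f=7, (3,1) g=2 f=9, (3,3) g=2 f=7, (4,1) g=1 f=9, (4,3) g=1 f=7, (5,2) g=1 f=9]
step 2: expand (2,2) (f=7, h=5) → closed; open now [(1,2) g=3 f=7, (2,3) g=3 f=7, (3,1) g=2 f=9, (3,3) g=2 f=7, (4,1) g=1 f=9, (4,3) g=1 f=7, (5,2) g=1 f=9]
step 3: expand (1,2) (f=7, h=4) → closed; open now [(0,2) g=4 f=7, (1,1) g=4 f=9, (1,3) g=4 f=7, (2,3) g=3 f=7, (3,1) g=2 f=9, (3,3) g=2 f=7, (4,1) g=1 f=9, (4,3) g=1 f=7, (5,2) g=1 f=9]
step 4: expand (0,2) (f=7, h=3) → closed; open now [(0,1) g=5 f=9, (0,3) g=5 f=7, (1,1) g=4 f=9, (1,3) g=4 f=7, (2,3) g=3 f=7, (3,1) g=2 f=9, (3,3) g=2 f=7, (4,1) g=1 f=9, (4,3) g=1 f=7, (5,2) g=1 f=9]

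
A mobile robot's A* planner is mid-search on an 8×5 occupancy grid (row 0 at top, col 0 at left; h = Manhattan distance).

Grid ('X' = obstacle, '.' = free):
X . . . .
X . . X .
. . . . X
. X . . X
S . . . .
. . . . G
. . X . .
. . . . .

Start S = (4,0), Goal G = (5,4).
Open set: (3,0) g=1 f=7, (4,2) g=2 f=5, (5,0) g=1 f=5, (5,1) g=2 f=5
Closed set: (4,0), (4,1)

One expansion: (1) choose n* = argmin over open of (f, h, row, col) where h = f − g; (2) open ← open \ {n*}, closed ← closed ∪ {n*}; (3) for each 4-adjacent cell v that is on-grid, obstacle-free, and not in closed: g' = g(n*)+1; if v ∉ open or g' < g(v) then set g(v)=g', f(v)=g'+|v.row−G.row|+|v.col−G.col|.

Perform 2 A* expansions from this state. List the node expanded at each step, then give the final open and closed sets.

order=[(4,2) → (4,3)]; open=[(3,0) g=1 f=7, (3,2) g=3 f=7, (3,3) g=4 f=7, (4,4) g=4 f=5, (5,0) g=1 f=5, (5,1) g=2 f=5, (5,2) g=3 f=5, (5,3) g=4 f=5]; closed=[(4,0), (4,1), (4,2), (4,3)]

step 1: expand (4,2) (f=5, h=3) → closed; open now [(3,0) g=1 f=7, (3,2) g=3 f=7, (4,3) g=3 f=5, (5,0) g=1 f=5, (5,1) g=2 f=5, (5,2) g=3 f=5]
step 2: expand (4,3) (f=5, h=2) → closed; open now [(3,0) g=1 f=7, (3,2) g=3 f=7, (3,3) g=4 f=7, (4,4) g=4 f=5, (5,0) g=1 f=5, (5,1) g=2 f=5, (5,2) g=3 f=5, (5,3) g=4 f=5]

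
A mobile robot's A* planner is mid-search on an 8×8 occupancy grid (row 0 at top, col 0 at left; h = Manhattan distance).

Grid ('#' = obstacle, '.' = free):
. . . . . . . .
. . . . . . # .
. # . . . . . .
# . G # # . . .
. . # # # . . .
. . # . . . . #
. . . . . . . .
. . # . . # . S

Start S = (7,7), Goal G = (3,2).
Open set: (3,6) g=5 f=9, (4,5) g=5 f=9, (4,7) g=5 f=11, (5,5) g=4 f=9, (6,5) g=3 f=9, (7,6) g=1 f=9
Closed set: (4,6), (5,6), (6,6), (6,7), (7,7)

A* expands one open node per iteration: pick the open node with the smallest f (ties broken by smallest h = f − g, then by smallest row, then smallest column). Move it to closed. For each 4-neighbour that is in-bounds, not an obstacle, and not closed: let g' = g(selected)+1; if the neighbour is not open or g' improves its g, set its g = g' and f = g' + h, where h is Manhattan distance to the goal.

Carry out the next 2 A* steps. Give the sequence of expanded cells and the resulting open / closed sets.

step 1: expand (3,6) (f=9, h=4) → closed; open now [(2,6) g=6 f=11, (3,5) g=6 f=9, (3,7) g=6 f=11, (4,5) g=5 f=9, (4,7) g=5 f=11, (5,5) g=4 f=9, (6,5) g=3 f=9, (7,6) g=1 f=9]
step 2: expand (3,5) (f=9, h=3) → closed; open now [(2,5) g=7 f=11, (2,6) g=6 f=11, (3,7) g=6 f=11, (4,5) g=5 f=9, (4,7) g=5 f=11, (5,5) g=4 f=9, (6,5) g=3 f=9, (7,6) g=1 f=9]

order=[(3,6) → (3,5)]; open=[(2,5) g=7 f=11, (2,6) g=6 f=11, (3,7) g=6 f=11, (4,5) g=5 f=9, (4,7) g=5 f=11, (5,5) g=4 f=9, (6,5) g=3 f=9, (7,6) g=1 f=9]; closed=[(3,5), (3,6), (4,6), (5,6), (6,6), (6,7), (7,7)]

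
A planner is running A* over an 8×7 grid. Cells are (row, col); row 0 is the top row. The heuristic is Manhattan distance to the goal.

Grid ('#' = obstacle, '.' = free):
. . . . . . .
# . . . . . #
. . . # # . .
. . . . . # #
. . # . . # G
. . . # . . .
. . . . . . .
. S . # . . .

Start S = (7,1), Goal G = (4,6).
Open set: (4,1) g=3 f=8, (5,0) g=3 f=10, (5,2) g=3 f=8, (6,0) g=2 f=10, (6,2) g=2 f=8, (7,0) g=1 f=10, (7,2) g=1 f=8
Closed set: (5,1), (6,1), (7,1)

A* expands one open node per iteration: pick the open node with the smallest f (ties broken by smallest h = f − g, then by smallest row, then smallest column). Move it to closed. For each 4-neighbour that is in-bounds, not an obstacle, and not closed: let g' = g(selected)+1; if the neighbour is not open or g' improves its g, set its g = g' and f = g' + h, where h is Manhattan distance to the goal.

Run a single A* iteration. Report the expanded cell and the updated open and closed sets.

step 1: expand (4,1) (f=8, h=5) → closed; open now [(3,1) g=4 f=10, (4,0) g=4 f=10, (5,0) g=3 f=10, (5,2) g=3 f=8, (6,0) g=2 f=10, (6,2) g=2 f=8, (7,0) g=1 f=10, (7,2) g=1 f=8]

expanded=(4,1); open=[(3,1) g=4 f=10, (4,0) g=4 f=10, (5,0) g=3 f=10, (5,2) g=3 f=8, (6,0) g=2 f=10, (6,2) g=2 f=8, (7,0) g=1 f=10, (7,2) g=1 f=8]; closed=[(4,1), (5,1), (6,1), (7,1)]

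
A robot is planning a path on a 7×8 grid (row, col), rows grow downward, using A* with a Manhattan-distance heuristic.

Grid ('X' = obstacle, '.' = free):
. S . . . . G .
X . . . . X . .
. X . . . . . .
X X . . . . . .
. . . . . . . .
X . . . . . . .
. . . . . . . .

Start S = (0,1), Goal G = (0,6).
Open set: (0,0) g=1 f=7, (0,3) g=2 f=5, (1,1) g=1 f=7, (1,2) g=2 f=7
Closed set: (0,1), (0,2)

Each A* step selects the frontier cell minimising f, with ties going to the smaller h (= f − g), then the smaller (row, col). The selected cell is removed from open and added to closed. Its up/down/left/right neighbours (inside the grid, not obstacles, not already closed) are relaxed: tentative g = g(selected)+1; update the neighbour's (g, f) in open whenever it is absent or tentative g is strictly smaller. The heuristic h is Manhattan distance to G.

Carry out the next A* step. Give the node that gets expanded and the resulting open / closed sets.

expanded=(0,3); open=[(0,0) g=1 f=7, (0,4) g=3 f=5, (1,1) g=1 f=7, (1,2) g=2 f=7, (1,3) g=3 f=7]; closed=[(0,1), (0,2), (0,3)]

step 1: expand (0,3) (f=5, h=3) → closed; open now [(0,0) g=1 f=7, (0,4) g=3 f=5, (1,1) g=1 f=7, (1,2) g=2 f=7, (1,3) g=3 f=7]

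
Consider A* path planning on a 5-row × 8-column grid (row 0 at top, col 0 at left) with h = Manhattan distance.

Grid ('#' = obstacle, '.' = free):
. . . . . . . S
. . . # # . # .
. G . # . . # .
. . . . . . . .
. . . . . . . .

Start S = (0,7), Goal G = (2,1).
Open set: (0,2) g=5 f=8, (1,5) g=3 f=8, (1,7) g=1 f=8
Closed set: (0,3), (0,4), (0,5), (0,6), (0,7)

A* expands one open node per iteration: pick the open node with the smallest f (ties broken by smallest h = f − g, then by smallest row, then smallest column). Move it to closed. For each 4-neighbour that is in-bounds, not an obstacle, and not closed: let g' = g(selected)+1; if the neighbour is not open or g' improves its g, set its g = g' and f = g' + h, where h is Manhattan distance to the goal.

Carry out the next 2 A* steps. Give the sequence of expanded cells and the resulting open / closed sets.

step 1: expand (0,2) (f=8, h=3) → closed; open now [(0,1) g=6 f=8, (1,2) g=6 f=8, (1,5) g=3 f=8, (1,7) g=1 f=8]
step 2: expand (0,1) (f=8, h=2) → closed; open now [(0,0) g=7 f=10, (1,1) g=7 f=8, (1,2) g=6 f=8, (1,5) g=3 f=8, (1,7) g=1 f=8]

order=[(0,2) → (0,1)]; open=[(0,0) g=7 f=10, (1,1) g=7 f=8, (1,2) g=6 f=8, (1,5) g=3 f=8, (1,7) g=1 f=8]; closed=[(0,1), (0,2), (0,3), (0,4), (0,5), (0,6), (0,7)]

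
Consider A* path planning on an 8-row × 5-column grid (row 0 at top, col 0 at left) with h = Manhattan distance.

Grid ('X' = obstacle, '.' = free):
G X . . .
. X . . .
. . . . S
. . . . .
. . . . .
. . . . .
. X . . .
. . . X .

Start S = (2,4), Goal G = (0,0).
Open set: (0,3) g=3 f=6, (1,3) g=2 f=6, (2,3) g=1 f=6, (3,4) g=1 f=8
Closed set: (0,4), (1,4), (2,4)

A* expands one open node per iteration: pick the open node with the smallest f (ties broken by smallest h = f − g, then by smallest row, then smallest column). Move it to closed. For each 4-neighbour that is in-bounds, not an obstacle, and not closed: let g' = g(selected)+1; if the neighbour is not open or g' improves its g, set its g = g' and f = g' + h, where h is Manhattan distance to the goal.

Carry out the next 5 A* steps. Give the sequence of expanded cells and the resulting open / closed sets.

order=[(0,3) → (0,2) → (1,3) → (1,2) → (2,3)]; open=[(2,2) g=2 f=6, (3,3) g=2 f=8, (3,4) g=1 f=8]; closed=[(0,2), (0,3), (0,4), (1,2), (1,3), (1,4), (2,3), (2,4)]

step 1: expand (0,3) (f=6, h=3) → closed; open now [(0,2) g=4 f=6, (1,3) g=2 f=6, (2,3) g=1 f=6, (3,4) g=1 f=8]
step 2: expand (0,2) (f=6, h=2) → closed; open now [(1,2) g=5 f=8, (1,3) g=2 f=6, (2,3) g=1 f=6, (3,4) g=1 f=8]
step 3: expand (1,3) (f=6, h=4) → closed; open now [(1,2) g=3 f=6, (2,3) g=1 f=6, (3,4) g=1 f=8]
step 4: expand (1,2) (f=6, h=3) → closed; open now [(2,2) g=4 f=8, (2,3) g=1 f=6, (3,4) g=1 f=8]
step 5: expand (2,3) (f=6, h=5) → closed; open now [(2,2) g=2 f=6, (3,3) g=2 f=8, (3,4) g=1 f=8]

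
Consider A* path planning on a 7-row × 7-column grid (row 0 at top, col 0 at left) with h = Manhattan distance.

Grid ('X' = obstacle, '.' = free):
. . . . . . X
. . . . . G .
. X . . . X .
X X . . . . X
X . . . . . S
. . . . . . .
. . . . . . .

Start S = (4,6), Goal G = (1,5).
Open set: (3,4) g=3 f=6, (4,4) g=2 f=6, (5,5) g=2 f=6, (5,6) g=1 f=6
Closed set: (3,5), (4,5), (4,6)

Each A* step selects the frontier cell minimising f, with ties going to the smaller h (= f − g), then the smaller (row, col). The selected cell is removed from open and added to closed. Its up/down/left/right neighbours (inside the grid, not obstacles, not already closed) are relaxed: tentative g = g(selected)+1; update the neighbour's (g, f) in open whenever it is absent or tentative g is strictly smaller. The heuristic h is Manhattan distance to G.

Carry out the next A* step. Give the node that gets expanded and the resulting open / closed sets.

step 1: expand (3,4) (f=6, h=3) → closed; open now [(2,4) g=4 f=6, (3,3) g=4 f=8, (4,4) g=2 f=6, (5,5) g=2 f=6, (5,6) g=1 f=6]

expanded=(3,4); open=[(2,4) g=4 f=6, (3,3) g=4 f=8, (4,4) g=2 f=6, (5,5) g=2 f=6, (5,6) g=1 f=6]; closed=[(3,4), (3,5), (4,5), (4,6)]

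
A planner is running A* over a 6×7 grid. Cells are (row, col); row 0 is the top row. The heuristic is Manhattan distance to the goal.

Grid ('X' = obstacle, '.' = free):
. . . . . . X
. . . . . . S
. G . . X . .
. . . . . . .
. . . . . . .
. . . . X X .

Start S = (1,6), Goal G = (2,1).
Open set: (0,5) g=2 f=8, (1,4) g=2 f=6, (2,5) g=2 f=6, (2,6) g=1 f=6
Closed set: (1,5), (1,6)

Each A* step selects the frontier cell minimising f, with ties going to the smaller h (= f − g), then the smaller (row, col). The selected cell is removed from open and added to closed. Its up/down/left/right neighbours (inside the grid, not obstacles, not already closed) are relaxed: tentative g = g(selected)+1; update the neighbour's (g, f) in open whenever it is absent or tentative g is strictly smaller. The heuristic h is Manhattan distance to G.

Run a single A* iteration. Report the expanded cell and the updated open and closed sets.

step 1: expand (1,4) (f=6, h=4) → closed; open now [(0,4) g=3 f=8, (0,5) g=2 f=8, (1,3) g=3 f=6, (2,5) g=2 f=6, (2,6) g=1 f=6]

expanded=(1,4); open=[(0,4) g=3 f=8, (0,5) g=2 f=8, (1,3) g=3 f=6, (2,5) g=2 f=6, (2,6) g=1 f=6]; closed=[(1,4), (1,5), (1,6)]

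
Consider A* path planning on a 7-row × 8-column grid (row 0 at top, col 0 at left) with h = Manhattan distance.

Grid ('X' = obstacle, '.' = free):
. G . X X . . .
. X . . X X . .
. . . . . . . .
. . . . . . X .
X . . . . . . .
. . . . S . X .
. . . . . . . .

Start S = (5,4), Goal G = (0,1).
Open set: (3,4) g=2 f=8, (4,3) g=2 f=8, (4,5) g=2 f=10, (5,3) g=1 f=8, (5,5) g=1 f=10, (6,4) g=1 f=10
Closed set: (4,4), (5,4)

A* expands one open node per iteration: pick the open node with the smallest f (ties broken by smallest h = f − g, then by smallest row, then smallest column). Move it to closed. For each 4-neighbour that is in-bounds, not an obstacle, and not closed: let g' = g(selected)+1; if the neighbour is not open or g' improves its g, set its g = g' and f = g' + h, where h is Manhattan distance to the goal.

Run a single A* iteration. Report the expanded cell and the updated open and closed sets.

expanded=(3,4); open=[(2,4) g=3 f=8, (3,3) g=3 f=8, (3,5) g=3 f=10, (4,3) g=2 f=8, (4,5) g=2 f=10, (5,3) g=1 f=8, (5,5) g=1 f=10, (6,4) g=1 f=10]; closed=[(3,4), (4,4), (5,4)]

step 1: expand (3,4) (f=8, h=6) → closed; open now [(2,4) g=3 f=8, (3,3) g=3 f=8, (3,5) g=3 f=10, (4,3) g=2 f=8, (4,5) g=2 f=10, (5,3) g=1 f=8, (5,5) g=1 f=10, (6,4) g=1 f=10]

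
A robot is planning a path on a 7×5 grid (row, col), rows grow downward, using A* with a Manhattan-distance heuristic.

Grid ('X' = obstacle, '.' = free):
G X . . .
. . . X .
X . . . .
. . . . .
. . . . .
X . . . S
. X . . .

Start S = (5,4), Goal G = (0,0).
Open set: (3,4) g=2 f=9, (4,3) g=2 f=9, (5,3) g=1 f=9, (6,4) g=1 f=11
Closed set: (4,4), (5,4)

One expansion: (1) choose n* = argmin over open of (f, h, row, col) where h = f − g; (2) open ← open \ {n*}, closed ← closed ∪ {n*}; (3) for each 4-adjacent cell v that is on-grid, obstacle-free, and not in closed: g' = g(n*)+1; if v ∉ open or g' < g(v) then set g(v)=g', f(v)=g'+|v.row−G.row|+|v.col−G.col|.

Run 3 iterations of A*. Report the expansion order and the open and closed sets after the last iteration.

order=[(3,4) → (2,4) → (1,4)]; open=[(0,4) g=5 f=9, (2,3) g=4 f=9, (3,3) g=3 f=9, (4,3) g=2 f=9, (5,3) g=1 f=9, (6,4) g=1 f=11]; closed=[(1,4), (2,4), (3,4), (4,4), (5,4)]

step 1: expand (3,4) (f=9, h=7) → closed; open now [(2,4) g=3 f=9, (3,3) g=3 f=9, (4,3) g=2 f=9, (5,3) g=1 f=9, (6,4) g=1 f=11]
step 2: expand (2,4) (f=9, h=6) → closed; open now [(1,4) g=4 f=9, (2,3) g=4 f=9, (3,3) g=3 f=9, (4,3) g=2 f=9, (5,3) g=1 f=9, (6,4) g=1 f=11]
step 3: expand (1,4) (f=9, h=5) → closed; open now [(0,4) g=5 f=9, (2,3) g=4 f=9, (3,3) g=3 f=9, (4,3) g=2 f=9, (5,3) g=1 f=9, (6,4) g=1 f=11]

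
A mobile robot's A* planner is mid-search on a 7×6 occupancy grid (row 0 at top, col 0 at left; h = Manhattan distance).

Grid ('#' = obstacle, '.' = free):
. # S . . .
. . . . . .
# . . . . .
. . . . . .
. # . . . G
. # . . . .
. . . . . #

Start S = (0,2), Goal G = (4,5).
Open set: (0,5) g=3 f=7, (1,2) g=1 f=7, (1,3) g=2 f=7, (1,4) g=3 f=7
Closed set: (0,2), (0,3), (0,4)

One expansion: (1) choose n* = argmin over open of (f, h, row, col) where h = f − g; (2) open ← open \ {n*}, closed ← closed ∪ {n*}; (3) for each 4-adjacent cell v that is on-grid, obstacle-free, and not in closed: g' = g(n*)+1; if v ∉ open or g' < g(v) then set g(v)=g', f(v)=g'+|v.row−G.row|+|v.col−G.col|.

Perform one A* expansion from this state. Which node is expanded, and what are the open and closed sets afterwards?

expanded=(0,5); open=[(1,2) g=1 f=7, (1,3) g=2 f=7, (1,4) g=3 f=7, (1,5) g=4 f=7]; closed=[(0,2), (0,3), (0,4), (0,5)]

step 1: expand (0,5) (f=7, h=4) → closed; open now [(1,2) g=1 f=7, (1,3) g=2 f=7, (1,4) g=3 f=7, (1,5) g=4 f=7]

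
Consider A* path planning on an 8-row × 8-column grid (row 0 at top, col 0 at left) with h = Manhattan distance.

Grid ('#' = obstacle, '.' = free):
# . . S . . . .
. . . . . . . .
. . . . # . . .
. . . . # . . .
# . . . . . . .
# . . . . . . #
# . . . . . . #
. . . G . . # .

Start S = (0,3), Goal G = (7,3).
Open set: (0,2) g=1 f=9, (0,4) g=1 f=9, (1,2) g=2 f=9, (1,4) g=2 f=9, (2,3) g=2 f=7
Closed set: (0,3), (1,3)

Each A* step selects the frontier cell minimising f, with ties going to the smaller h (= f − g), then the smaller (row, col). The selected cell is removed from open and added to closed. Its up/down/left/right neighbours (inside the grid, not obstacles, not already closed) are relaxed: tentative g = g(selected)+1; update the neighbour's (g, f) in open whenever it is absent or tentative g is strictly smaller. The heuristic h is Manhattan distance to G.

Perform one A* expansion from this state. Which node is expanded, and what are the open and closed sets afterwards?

step 1: expand (2,3) (f=7, h=5) → closed; open now [(0,2) g=1 f=9, (0,4) g=1 f=9, (1,2) g=2 f=9, (1,4) g=2 f=9, (2,2) g=3 f=9, (3,3) g=3 f=7]

expanded=(2,3); open=[(0,2) g=1 f=9, (0,4) g=1 f=9, (1,2) g=2 f=9, (1,4) g=2 f=9, (2,2) g=3 f=9, (3,3) g=3 f=7]; closed=[(0,3), (1,3), (2,3)]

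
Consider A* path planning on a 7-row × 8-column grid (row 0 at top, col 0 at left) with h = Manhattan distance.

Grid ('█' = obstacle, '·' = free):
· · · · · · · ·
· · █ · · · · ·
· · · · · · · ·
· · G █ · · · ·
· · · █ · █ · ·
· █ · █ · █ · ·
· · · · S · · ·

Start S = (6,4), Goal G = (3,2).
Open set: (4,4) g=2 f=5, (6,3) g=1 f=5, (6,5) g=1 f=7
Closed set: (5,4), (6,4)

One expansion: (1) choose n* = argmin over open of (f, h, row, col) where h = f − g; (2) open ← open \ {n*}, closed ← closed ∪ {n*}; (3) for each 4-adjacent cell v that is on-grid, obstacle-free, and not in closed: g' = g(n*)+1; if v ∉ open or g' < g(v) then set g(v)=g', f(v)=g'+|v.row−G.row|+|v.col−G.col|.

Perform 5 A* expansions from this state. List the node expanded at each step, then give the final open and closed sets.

order=[(4,4) → (3,4) → (6,3) → (6,2) → (5,2)]; open=[(2,4) g=4 f=7, (3,5) g=4 f=7, (4,2) g=4 f=5, (6,1) g=3 f=7, (6,5) g=1 f=7]; closed=[(3,4), (4,4), (5,2), (5,4), (6,2), (6,3), (6,4)]

step 1: expand (4,4) (f=5, h=3) → closed; open now [(3,4) g=3 f=5, (6,3) g=1 f=5, (6,5) g=1 f=7]
step 2: expand (3,4) (f=5, h=2) → closed; open now [(2,4) g=4 f=7, (3,5) g=4 f=7, (6,3) g=1 f=5, (6,5) g=1 f=7]
step 3: expand (6,3) (f=5, h=4) → closed; open now [(2,4) g=4 f=7, (3,5) g=4 f=7, (6,2) g=2 f=5, (6,5) g=1 f=7]
step 4: expand (6,2) (f=5, h=3) → closed; open now [(2,4) g=4 f=7, (3,5) g=4 f=7, (5,2) g=3 f=5, (6,1) g=3 f=7, (6,5) g=1 f=7]
step 5: expand (5,2) (f=5, h=2) → closed; open now [(2,4) g=4 f=7, (3,5) g=4 f=7, (4,2) g=4 f=5, (6,1) g=3 f=7, (6,5) g=1 f=7]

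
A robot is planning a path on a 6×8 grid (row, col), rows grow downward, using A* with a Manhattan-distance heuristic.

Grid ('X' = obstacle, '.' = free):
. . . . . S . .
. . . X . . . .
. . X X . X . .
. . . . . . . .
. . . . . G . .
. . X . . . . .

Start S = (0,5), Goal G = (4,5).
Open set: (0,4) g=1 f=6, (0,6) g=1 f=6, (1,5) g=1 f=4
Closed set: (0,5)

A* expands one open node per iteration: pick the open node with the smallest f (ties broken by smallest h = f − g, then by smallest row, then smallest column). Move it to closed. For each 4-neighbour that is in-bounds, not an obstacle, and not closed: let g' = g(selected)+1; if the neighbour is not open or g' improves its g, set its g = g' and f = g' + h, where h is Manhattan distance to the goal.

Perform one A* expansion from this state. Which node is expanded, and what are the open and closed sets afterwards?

step 1: expand (1,5) (f=4, h=3) → closed; open now [(0,4) g=1 f=6, (0,6) g=1 f=6, (1,4) g=2 f=6, (1,6) g=2 f=6]

expanded=(1,5); open=[(0,4) g=1 f=6, (0,6) g=1 f=6, (1,4) g=2 f=6, (1,6) g=2 f=6]; closed=[(0,5), (1,5)]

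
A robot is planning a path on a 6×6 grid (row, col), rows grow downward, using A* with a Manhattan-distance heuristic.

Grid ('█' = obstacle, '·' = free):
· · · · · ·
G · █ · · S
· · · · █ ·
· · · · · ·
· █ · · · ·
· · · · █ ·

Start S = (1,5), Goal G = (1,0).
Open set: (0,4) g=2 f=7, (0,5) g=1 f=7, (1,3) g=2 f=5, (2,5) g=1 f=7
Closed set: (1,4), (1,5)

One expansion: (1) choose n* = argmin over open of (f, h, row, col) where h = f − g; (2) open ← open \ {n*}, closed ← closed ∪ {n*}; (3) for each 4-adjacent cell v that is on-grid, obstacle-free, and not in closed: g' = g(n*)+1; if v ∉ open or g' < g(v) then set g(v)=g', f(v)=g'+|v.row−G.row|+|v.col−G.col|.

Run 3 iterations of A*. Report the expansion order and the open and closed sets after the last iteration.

order=[(1,3) → (0,3) → (0,2)]; open=[(0,1) g=5 f=7, (0,4) g=2 f=7, (0,5) g=1 f=7, (2,3) g=3 f=7, (2,5) g=1 f=7]; closed=[(0,2), (0,3), (1,3), (1,4), (1,5)]

step 1: expand (1,3) (f=5, h=3) → closed; open now [(0,3) g=3 f=7, (0,4) g=2 f=7, (0,5) g=1 f=7, (2,3) g=3 f=7, (2,5) g=1 f=7]
step 2: expand (0,3) (f=7, h=4) → closed; open now [(0,2) g=4 f=7, (0,4) g=2 f=7, (0,5) g=1 f=7, (2,3) g=3 f=7, (2,5) g=1 f=7]
step 3: expand (0,2) (f=7, h=3) → closed; open now [(0,1) g=5 f=7, (0,4) g=2 f=7, (0,5) g=1 f=7, (2,3) g=3 f=7, (2,5) g=1 f=7]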